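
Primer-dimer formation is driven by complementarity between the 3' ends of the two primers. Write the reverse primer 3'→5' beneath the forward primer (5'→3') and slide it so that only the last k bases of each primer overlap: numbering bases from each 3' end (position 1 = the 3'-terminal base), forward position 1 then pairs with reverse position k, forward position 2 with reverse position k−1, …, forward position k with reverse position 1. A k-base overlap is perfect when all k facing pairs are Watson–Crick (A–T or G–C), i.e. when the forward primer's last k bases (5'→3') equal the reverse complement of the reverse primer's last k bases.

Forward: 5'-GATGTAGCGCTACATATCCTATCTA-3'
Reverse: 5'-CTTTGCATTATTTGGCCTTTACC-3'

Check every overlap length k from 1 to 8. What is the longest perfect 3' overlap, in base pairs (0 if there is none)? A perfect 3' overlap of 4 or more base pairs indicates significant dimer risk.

Last 8 bases (5'→3') — forward …CCTATCTA, reverse …CCTTTACC.
Reverse complement of the reverse primer's last 8 bases: GGTAAAGG; its first k bases are the reverse complement of the reverse primer's last k bases, so a perfect k-base overlap needs the forward primer's last k bases to equal them.
Comparing (forward last k vs required): k=1: A vs G ✗; k=2: TA vs GG ✗; k=3: CTA vs GGT ✗; k=4: TCTA vs GGTA ✗; k=5: ATCTA vs GGTAA ✗; k=6: TATCTA vs GGTAAA ✗; k=7: CTATCTA vs GGTAAAG ✗; k=8: CCTATCTA vs GGTAAAGG ✗.
No overlap length from 1 to 8 is perfect, so the longest perfect 3' overlap is 0.

Longest perfect overlap: 0 complementary base pairs; below the dimer-risk threshold (threshold 4).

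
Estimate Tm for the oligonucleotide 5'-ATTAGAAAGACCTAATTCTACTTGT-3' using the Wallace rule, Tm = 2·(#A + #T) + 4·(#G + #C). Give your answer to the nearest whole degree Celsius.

64°C

Base counts: A=9, T=9, G=3, C=4 (length 25).
Tm = 2·(9+9) + 4·(3+4) = 2·18 + 4·7 = 36 + 28 = 64°C.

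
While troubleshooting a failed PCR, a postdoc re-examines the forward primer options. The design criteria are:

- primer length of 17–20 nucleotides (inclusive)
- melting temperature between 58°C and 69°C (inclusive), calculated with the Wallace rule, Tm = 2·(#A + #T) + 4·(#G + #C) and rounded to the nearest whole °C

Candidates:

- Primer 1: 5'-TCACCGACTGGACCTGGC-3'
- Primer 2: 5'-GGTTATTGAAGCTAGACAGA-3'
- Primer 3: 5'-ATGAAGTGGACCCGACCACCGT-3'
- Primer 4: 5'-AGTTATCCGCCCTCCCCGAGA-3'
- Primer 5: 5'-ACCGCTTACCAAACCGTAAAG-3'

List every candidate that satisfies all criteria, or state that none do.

Primer 1 (18 nt, A=3 T=3 G=5 C=7): length 18 ✓; Tm = 2·6 + 4·12 = 60°C ✓ — passes.
Primer 2 (20 nt, A=7 T=5 G=6 C=2): length 20 ✓; Tm = 2·12 + 4·8 = 56°C, outside 58–69°C ✗ — fails.
Primer 3 (22 nt, A=6 T=3 G=6 C=7): length 22, outside 17–20 ✗; Tm = 2·9 + 4·13 = 70°C, outside 58–69°C ✗ — fails.
Primer 4 (21 nt, A=4 T=4 G=4 C=9): length 21, outside 17–20 ✗; Tm = 2·8 + 4·13 = 68°C ✓ — fails.
Primer 5 (21 nt, A=8 T=3 G=3 C=7): length 21, outside 17–20 ✗; Tm = 2·11 + 4·10 = 62°C ✓ — fails.

Primer 1 only.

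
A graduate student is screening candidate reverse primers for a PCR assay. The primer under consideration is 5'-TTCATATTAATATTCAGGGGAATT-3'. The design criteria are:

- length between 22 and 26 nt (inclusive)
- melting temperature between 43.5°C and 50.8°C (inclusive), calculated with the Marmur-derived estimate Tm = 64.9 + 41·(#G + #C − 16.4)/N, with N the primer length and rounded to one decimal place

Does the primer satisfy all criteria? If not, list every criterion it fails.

Meets all criteria.

Base counts: A=8, T=10, G=4, C=2 (length 24).
length: length 24 ✓
Tm: Tm = 64.9 + 41·(6 − 16.4)/24 = 47.1°C ✓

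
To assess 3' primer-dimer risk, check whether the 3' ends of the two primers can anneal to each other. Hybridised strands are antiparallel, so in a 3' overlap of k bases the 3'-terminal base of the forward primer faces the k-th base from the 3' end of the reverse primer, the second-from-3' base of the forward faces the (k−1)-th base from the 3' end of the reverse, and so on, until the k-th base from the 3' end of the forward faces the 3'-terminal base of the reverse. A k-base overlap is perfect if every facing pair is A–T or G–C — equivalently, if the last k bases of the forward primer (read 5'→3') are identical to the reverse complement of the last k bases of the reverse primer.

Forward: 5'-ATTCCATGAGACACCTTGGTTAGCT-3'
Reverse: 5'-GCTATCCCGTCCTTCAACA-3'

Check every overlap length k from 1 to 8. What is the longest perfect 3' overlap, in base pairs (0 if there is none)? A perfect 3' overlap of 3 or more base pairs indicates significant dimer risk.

Longest perfect overlap: 1 complementary base pair; below the dimer-risk threshold (threshold 3).

Last 8 bases (5'→3') — forward …GGTTAGCT, reverse …CTTCAACA.
Reverse complement of the reverse primer's last 8 bases: TGTTGAAG; its first k bases are the reverse complement of the reverse primer's last k bases, so a perfect k-base overlap needs the forward primer's last k bases to equal them.
Comparing (forward last k vs required): k=1: T vs T ✓; k=2: CT vs TG ✗; k=3: GCT vs TGT ✗; k=4: AGCT vs TGTT ✗; k=5: TAGCT vs TGTTG ✗; k=6: TTAGCT vs TGTTGA ✗; k=7: GTTAGCT vs TGTTGAA ✗; k=8: GGTTAGCT vs TGTTGAAG ✗.
Only k = 1 is perfect, so the longest perfect 3' overlap is 1.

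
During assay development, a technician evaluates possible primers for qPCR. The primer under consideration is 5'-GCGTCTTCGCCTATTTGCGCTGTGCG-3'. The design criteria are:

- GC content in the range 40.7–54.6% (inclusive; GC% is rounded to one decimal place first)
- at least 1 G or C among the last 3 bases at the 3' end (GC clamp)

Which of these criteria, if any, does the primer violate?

Base counts: A=1, T=9, G=8, C=8 (length 26).
GC content: GC 16/26 = 61.5%, outside 40.7–54.6% ✗
GC clamp: 3' end GCG has 3 G/C ✓

Fails: GC content.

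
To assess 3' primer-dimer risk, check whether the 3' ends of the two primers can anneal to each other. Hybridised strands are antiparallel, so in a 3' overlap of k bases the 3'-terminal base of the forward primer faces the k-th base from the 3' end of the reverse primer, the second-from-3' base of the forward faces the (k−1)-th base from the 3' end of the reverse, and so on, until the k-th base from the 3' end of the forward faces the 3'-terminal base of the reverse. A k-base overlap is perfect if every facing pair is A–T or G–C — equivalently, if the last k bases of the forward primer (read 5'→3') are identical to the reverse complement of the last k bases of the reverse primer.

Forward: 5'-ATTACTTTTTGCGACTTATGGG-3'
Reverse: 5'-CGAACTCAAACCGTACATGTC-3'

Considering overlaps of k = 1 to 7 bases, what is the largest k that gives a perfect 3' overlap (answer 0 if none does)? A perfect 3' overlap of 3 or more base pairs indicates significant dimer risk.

Last 7 bases (5'→3') — forward …TTATGGG, reverse …ACATGTC.
Reverse complement of the reverse primer's last 7 bases: GACATGT; its first k bases are the reverse complement of the reverse primer's last k bases, so a perfect k-base overlap needs the forward primer's last k bases to equal them.
Comparing (forward last k vs required): k=1: G vs G ✓; k=2: GG vs GA ✗; k=3: GGG vs GAC ✗; k=4: TGGG vs GACA ✗; k=5: ATGGG vs GACAT ✗; k=6: TATGGG vs GACATG ✗; k=7: TTATGGG vs GACATGT ✗.
Only k = 1 is perfect, so the longest perfect 3' overlap is 1.

Longest perfect overlap: 1 complementary base pair; below the dimer-risk threshold (threshold 3).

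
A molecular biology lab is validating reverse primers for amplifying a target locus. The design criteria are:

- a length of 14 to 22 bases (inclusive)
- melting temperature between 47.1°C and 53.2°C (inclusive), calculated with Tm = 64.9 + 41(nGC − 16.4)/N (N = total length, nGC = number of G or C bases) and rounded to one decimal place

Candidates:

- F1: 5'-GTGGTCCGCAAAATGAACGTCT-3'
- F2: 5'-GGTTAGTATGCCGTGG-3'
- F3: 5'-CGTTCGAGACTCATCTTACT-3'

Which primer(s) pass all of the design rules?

F1 (22 nt, A=6 T=5 G=6 C=5): length 22 ✓; Tm = 64.9 + 41·(11 − 16.4)/22 = 54.8°C, outside 47.1–53.2°C ✗ — fails.
F2 (16 nt, A=2 T=5 G=7 C=2): length 16 ✓; Tm = 64.9 + 41·(9 − 16.4)/16 = 45.9°C, outside 47.1–53.2°C ✗ — fails.
F3 (20 nt, A=4 T=7 G=3 C=6): length 20 ✓; Tm = 64.9 + 41·(9 − 16.4)/20 = 49.7°C ✓ — passes.

F3 only.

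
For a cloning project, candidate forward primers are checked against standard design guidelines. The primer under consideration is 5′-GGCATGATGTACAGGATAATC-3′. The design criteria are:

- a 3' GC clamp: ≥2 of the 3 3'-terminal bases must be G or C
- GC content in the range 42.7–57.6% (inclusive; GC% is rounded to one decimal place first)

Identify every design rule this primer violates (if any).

Base counts: A=7, T=5, G=6, C=3 (length 21).
GC clamp: 3' end ATC has 1 G/C, need ≥2 ✗
GC content: GC 9/21 = 42.9% ✓

Fails: GC clamp.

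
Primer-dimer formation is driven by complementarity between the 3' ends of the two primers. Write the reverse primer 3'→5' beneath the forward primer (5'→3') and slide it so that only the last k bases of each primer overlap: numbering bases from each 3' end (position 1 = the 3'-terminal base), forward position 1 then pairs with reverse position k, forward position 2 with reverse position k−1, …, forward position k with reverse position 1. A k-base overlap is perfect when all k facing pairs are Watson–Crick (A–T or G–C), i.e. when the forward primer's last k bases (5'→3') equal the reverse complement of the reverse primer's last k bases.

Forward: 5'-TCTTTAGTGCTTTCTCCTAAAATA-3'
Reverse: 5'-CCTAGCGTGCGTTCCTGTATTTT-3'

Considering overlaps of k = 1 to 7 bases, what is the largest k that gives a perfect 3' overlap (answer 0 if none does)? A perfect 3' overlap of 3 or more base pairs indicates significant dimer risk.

Last 7 bases (5'→3') — forward …TAAAATA, reverse …GTATTTT.
Reverse complement of the reverse primer's last 7 bases: AAAATAC; its first k bases are the reverse complement of the reverse primer's last k bases, so a perfect k-base overlap needs the forward primer's last k bases to equal them.
Comparing (forward last k vs required): k=1: A vs A ✓; k=2: TA vs AA ✗; k=3: ATA vs AAA ✗; k=4: AATA vs AAAA ✗; k=5: AAATA vs AAAAT ✗; k=6: AAAATA vs AAAATA ✓; k=7: TAAAATA vs AAAATAC ✗.
Perfect overlaps at k = 1, 6; the largest is 6.

Longest perfect overlap: 6 complementary base pairs; significant dimer risk (threshold 3).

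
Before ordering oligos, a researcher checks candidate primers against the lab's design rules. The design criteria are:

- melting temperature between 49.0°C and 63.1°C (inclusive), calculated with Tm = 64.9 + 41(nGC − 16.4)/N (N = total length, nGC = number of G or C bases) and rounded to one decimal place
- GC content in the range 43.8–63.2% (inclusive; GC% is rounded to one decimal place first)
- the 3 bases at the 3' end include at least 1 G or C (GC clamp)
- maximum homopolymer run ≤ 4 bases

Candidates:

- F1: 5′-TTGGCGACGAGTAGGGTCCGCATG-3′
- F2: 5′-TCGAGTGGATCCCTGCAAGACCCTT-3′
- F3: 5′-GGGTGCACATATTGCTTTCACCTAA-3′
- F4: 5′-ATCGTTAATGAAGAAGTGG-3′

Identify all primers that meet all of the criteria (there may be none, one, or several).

F1 and F2.

F1 (24 nt, A=4 T=5 G=10 C=5): Tm = 64.9 + 41·(15 − 16.4)/24 = 62.5°C ✓; GC 15/24 = 62.5% ✓; 3' end ATG has 1 G/C ✓; longest run = 3 ✓ — passes.
F2 (25 nt, A=5 T=6 G=6 C=8): Tm = 64.9 + 41·(14 − 16.4)/25 = 61.0°C ✓; GC 14/25 = 56.0% ✓; 3' end CTT has 1 G/C ✓; longest run = 3 ✓ — passes.
F3 (25 nt, A=6 T=8 G=5 C=6): Tm = 64.9 + 41·(11 − 16.4)/25 = 56.0°C ✓; GC 11/25 = 44.0% ✓; 3' end TAA has 0 G/C, need ≥1 ✗; longest run = 3 ✓ — fails.
F4 (19 nt, A=7 T=5 G=6 C=1): Tm = 64.9 + 41·(7 − 16.4)/19 = 44.6°C, outside 49.0–63.1°C ✗; GC 7/19 = 36.8%, outside 43.8–63.2% ✗; 3' end TGG has 2 G/C ✓; longest run = 2 ✓ — fails.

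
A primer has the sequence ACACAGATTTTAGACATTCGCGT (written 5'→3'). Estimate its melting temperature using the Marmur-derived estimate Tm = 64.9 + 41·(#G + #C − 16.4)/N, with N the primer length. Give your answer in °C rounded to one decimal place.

Base counts: A=7, T=7, G=4, C=5; G+C = 9, N = 23.
Tm = 64.9 + 41·(9 − 16.4)/23 = 64.9 + -303.40/23 = 51.7°C.

51.7°C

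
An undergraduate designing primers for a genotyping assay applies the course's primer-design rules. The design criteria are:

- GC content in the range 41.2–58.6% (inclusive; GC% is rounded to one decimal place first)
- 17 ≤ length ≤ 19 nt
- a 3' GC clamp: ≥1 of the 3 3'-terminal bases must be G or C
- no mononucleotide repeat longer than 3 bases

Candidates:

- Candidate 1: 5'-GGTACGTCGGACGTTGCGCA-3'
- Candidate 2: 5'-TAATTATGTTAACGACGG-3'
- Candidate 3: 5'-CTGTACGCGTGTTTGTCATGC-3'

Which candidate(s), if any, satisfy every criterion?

Candidate 1 (20 nt, A=3 T=4 G=8 C=5): GC 13/20 = 65.0%, outside 41.2–58.6% ✗; length 20, outside 17–19 ✗; 3' end GCA has 2 G/C ✓; longest run = 2 ✓ — fails.
Candidate 2 (18 nt, A=6 T=6 G=4 C=2): GC 6/18 = 33.3%, outside 41.2–58.6% ✗; length 18 ✓; 3' end CGG has 3 G/C ✓; longest run = 2 ✓ — fails.
Candidate 3 (21 nt, A=2 T=8 G=6 C=5): GC 11/21 = 52.4% ✓; length 21, outside 17–19 ✗; 3' end TGC has 2 G/C ✓; longest run = 3 ✓ — fails.

None of the candidates satisfy all criteria.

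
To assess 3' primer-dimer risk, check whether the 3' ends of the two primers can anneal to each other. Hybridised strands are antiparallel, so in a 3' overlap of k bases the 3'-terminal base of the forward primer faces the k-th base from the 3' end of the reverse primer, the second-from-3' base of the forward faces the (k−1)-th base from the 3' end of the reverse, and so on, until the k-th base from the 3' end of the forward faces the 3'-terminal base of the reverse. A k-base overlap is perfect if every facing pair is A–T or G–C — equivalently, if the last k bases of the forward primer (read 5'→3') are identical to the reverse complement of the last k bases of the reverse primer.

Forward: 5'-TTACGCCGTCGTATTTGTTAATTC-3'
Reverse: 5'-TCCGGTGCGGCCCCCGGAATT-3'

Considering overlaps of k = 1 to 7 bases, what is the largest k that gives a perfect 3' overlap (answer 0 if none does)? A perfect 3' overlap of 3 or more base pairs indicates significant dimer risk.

Last 7 bases (5'→3') — forward …TTAATTC, reverse …CGGAATT.
Reverse complement of the reverse primer's last 7 bases: AATTCCG; its first k bases are the reverse complement of the reverse primer's last k bases, so a perfect k-base overlap needs the forward primer's last k bases to equal them.
Comparing (forward last k vs required): k=1: C vs A ✗; k=2: TC vs AA ✗; k=3: TTC vs AAT ✗; k=4: ATTC vs AATT ✗; k=5: AATTC vs AATTC ✓; k=6: TAATTC vs AATTCC ✗; k=7: TTAATTC vs AATTCCG ✗.
Only k = 5 is perfect, so the longest perfect 3' overlap is 5.

Longest perfect overlap: 5 complementary base pairs; significant dimer risk (threshold 3).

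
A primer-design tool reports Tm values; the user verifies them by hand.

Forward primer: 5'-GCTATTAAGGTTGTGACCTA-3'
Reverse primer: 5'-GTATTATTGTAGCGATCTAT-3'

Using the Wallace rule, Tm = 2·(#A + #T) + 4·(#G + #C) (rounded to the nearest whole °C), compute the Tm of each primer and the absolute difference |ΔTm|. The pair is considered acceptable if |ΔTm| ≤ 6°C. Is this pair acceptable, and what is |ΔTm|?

Forward: A=5 T=7 G=5 C=3 → Tm = 2·12 + 4·8 = 56°C.
Reverse: A=5 T=9 G=4 C=2 → Tm = 2·14 + 4·6 = 52°C.
|ΔTm| = |56 − 52| = 4°C, ≤ 6°C.

|ΔTm| = 4°C; the pair is acceptable.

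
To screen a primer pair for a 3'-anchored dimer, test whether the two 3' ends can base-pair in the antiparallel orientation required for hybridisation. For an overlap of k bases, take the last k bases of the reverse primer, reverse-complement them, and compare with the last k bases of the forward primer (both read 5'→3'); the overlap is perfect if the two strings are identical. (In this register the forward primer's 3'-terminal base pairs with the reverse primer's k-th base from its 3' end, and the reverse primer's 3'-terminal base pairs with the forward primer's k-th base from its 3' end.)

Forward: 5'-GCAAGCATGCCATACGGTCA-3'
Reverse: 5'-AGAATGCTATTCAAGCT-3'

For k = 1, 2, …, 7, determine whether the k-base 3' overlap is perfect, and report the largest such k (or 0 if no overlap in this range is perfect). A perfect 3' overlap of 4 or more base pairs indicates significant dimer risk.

Longest perfect overlap: 1 complementary base pair; below the dimer-risk threshold (threshold 4).

Last 7 bases (5'→3') — forward …ACGGTCA, reverse …TCAAGCT.
Reverse complement of the reverse primer's last 7 bases: AGCTTGA; its first k bases are the reverse complement of the reverse primer's last k bases, so a perfect k-base overlap needs the forward primer's last k bases to equal them.
Comparing (forward last k vs required): k=1: A vs A ✓; k=2: CA vs AG ✗; k=3: TCA vs AGC ✗; k=4: GTCA vs AGCT ✗; k=5: GGTCA vs AGCTT ✗; k=6: CGGTCA vs AGCTTG ✗; k=7: ACGGTCA vs AGCTTGA ✗.
Only k = 1 is perfect, so the longest perfect 3' overlap is 1.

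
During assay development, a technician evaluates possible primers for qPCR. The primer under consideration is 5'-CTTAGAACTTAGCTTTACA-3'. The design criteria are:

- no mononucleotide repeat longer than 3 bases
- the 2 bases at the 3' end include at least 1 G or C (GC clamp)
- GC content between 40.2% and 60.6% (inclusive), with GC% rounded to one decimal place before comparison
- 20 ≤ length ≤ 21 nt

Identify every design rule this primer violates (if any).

Fails: GC content, length.

Base counts: A=6, T=7, G=2, C=4 (length 19).
homopolymer run: longest run = 3 ✓
GC clamp: 3' end CA has 1 G/C ✓
GC content: GC 6/19 = 31.6%, outside 40.2–60.6% ✗
length: length 19, outside 20–21 ✗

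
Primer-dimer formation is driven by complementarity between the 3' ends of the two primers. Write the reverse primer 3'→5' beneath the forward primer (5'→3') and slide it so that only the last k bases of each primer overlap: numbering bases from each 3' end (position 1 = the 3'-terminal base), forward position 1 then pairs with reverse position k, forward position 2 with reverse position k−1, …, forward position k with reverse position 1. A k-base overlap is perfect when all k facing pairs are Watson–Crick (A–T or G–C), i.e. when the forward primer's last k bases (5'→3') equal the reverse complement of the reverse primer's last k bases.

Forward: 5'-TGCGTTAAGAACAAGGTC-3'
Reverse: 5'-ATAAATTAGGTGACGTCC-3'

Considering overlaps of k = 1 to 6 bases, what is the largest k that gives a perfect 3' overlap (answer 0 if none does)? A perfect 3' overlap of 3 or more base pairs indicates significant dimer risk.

Last 6 bases (5'→3') — forward …AAGGTC, reverse …ACGTCC.
Reverse complement of the reverse primer's last 6 bases: GGACGT; its first k bases are the reverse complement of the reverse primer's last k bases, so a perfect k-base overlap needs the forward primer's last k bases to equal them.
Comparing (forward last k vs required): k=1: C vs G ✗; k=2: TC vs GG ✗; k=3: GTC vs GGA ✗; k=4: GGTC vs GGAC ✗; k=5: AGGTC vs GGACG ✗; k=6: AAGGTC vs GGACGT ✗.
No overlap length from 1 to 6 is perfect, so the longest perfect 3' overlap is 0.

Longest perfect overlap: 0 complementary base pairs; below the dimer-risk threshold (threshold 3).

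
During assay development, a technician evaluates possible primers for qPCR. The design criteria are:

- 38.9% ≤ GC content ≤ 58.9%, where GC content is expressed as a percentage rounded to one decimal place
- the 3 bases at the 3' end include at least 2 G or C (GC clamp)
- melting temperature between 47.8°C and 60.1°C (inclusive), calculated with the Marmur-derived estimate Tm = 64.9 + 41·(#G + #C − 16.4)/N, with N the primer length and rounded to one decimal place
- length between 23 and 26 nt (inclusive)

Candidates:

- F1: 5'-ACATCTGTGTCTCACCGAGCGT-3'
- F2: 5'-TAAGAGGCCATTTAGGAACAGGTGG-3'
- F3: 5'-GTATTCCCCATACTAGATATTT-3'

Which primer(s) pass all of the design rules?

F1 (22 nt, A=4 T=6 G=5 C=7): GC 12/22 = 54.5% ✓; 3' end CGT has 2 G/C ✓; Tm = 64.9 + 41·(12 − 16.4)/22 = 56.7°C ✓; length 22, outside 23–26 ✗ — fails.
F2 (25 nt, A=8 T=5 G=9 C=3): GC 12/25 = 48.0% ✓; 3' end TGG has 2 G/C ✓; Tm = 64.9 + 41·(12 − 16.4)/25 = 57.7°C ✓; length 25 ✓ — passes.
F3 (22 nt, A=6 T=9 G=2 C=5): GC 7/22 = 31.8%, outside 38.9–58.9% ✗; 3' end TTT has 0 G/C, need ≥2 ✗; Tm = 64.9 + 41·(7 − 16.4)/22 = 47.4°C, outside 47.8–60.1°C ✗; length 22, outside 23–26 ✗ — fails.

F2 only.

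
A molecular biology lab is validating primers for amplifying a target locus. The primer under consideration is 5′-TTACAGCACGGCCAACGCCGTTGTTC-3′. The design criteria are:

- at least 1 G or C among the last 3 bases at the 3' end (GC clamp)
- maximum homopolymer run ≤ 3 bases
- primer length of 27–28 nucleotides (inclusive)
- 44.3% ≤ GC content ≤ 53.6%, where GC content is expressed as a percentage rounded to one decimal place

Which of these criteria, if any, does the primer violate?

Fails: length, GC content.

Base counts: A=5, T=6, G=6, C=9 (length 26).
GC clamp: 3' end TTC has 1 G/C ✓
homopolymer run: longest run = 2 ✓
length: length 26, outside 27–28 ✗
GC content: GC 15/26 = 57.7%, outside 44.3–53.6% ✗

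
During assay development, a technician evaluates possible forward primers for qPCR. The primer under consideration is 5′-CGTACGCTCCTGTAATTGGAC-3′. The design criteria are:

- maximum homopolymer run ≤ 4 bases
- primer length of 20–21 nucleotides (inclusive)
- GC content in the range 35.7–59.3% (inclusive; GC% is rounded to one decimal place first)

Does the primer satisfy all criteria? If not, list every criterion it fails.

Base counts: A=4, T=6, G=5, C=6 (length 21).
homopolymer run: longest run = 2 ✓
length: length 21 ✓
GC content: GC 11/21 = 52.4% ✓

Meets all criteria.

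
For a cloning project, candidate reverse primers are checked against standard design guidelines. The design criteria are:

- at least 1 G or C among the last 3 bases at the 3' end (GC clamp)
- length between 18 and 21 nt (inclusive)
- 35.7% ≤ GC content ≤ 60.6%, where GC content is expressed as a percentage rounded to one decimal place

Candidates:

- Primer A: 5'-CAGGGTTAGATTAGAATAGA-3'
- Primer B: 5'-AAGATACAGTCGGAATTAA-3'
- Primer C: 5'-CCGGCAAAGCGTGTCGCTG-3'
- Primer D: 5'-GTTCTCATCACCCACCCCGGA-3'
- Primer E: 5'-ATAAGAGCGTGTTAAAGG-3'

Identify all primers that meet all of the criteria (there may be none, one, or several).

Primer E only.

Primer A (20 nt, A=8 T=5 G=6 C=1): 3' end AGA has 1 G/C ✓; length 20 ✓; GC 7/20 = 35.0%, outside 35.7–60.6% ✗ — fails.
Primer B (19 nt, A=9 T=4 G=4 C=2): 3' end TAA has 0 G/C, need ≥1 ✗; length 19 ✓; GC 6/19 = 31.6%, outside 35.7–60.6% ✗ — fails.
Primer C (19 nt, A=3 T=3 G=7 C=6): 3' end CTG has 2 G/C ✓; length 19 ✓; GC 13/19 = 68.4%, outside 35.7–60.6% ✗ — fails.
Primer D (21 nt, A=4 T=4 G=3 C=10): 3' end GGA has 2 G/C ✓; length 21 ✓; GC 13/21 = 61.9%, outside 35.7–60.6% ✗ — fails.
Primer E (18 nt, A=7 T=4 G=6 C=1): 3' end AGG has 2 G/C ✓; length 18 ✓; GC 7/18 = 38.9% ✓ — passes.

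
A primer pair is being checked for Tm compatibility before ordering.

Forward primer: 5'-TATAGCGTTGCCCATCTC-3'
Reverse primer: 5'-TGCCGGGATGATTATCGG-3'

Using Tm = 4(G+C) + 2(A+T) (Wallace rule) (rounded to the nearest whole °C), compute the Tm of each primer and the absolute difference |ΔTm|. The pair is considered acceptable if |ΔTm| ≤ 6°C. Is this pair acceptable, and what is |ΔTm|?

Forward: A=3 T=6 G=3 C=6 → Tm = 2·9 + 4·9 = 54°C.
Reverse: A=3 T=5 G=7 C=3 → Tm = 2·8 + 4·10 = 56°C.
|ΔTm| = |54 − 56| = 2°C, ≤ 6°C.

|ΔTm| = 2°C; the pair is acceptable.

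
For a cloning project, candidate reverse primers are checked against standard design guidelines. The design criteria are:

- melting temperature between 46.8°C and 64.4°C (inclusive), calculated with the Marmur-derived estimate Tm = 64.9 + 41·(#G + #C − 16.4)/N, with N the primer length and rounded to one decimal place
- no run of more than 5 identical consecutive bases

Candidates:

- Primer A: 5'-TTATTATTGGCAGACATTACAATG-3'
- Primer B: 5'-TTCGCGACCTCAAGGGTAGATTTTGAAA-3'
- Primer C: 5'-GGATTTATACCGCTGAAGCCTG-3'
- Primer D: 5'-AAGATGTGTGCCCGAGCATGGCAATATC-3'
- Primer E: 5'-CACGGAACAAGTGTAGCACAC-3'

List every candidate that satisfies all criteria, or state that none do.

Primer A, Primer B, Primer C, Primer D and Primer E.

Primer A (24 nt, A=8 T=9 G=4 C=3): Tm = 64.9 + 41·(7 − 16.4)/24 = 48.8°C ✓; longest run = 2 ✓ — passes.
Primer B (28 nt, A=8 T=8 G=7 C=5): Tm = 64.9 + 41·(12 − 16.4)/28 = 58.5°C ✓; longest run = 4 ✓ — passes.
Primer C (22 nt, A=5 T=6 G=6 C=5): Tm = 64.9 + 41·(11 − 16.4)/22 = 54.8°C ✓; longest run = 3 ✓ — passes.
Primer D (28 nt, A=8 T=6 G=8 C=6): Tm = 64.9 + 41·(14 − 16.4)/28 = 61.4°C ✓; longest run = 3 ✓ — passes.
Primer E (21 nt, A=8 T=2 G=5 C=6): Tm = 64.9 + 41·(11 − 16.4)/21 = 54.4°C ✓; longest run = 2 ✓ — passes.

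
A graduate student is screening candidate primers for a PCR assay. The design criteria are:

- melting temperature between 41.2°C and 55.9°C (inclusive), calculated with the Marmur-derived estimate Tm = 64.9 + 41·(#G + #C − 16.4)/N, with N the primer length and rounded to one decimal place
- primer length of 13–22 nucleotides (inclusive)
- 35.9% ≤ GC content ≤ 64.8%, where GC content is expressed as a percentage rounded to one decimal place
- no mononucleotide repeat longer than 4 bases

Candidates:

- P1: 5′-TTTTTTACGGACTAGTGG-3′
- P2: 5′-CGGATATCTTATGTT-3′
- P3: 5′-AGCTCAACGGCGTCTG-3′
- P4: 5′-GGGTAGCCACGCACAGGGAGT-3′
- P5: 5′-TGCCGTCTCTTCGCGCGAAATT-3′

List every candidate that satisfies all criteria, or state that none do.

P1 (18 nt, A=3 T=8 G=5 C=2): Tm = 64.9 + 41·(7 − 16.4)/18 = 43.5°C ✓; length 18 ✓; GC 7/18 = 38.9% ✓; longest run = 6, exceeds 4 ✗ — fails.
P2 (15 nt, A=3 T=7 G=3 C=2): Tm = 64.9 + 41·(5 − 16.4)/15 = 33.7°C, outside 41.2–55.9°C ✗; length 15 ✓; GC 5/15 = 33.3%, outside 35.9–64.8% ✗; longest run = 2 ✓ — fails.
P3 (16 nt, A=3 T=3 G=5 C=5): Tm = 64.9 + 41·(10 − 16.4)/16 = 48.5°C ✓; length 16 ✓; GC 10/16 = 62.5% ✓; longest run = 2 ✓ — passes.
P4 (21 nt, A=5 T=2 G=9 C=5): Tm = 64.9 + 41·(14 − 16.4)/21 = 60.2°C, outside 41.2–55.9°C ✗; length 21 ✓; GC 14/21 = 66.7%, outside 35.9–64.8% ✗; longest run = 3 ✓ — fails.
P5 (22 nt, A=3 T=7 G=5 C=7): Tm = 64.9 + 41·(12 − 16.4)/22 = 56.7°C, outside 41.2–55.9°C ✗; length 22 ✓; GC 12/22 = 54.5% ✓; longest run = 3 ✓ — fails.

P3 only.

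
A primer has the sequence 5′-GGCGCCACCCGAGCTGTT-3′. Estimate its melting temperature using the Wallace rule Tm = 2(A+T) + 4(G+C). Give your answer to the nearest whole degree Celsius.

62°C

Base counts: A=2, T=3, G=6, C=7 (length 18).
Tm = 2·(2+3) + 4·(6+7) = 2·5 + 4·13 = 10 + 52 = 62°C.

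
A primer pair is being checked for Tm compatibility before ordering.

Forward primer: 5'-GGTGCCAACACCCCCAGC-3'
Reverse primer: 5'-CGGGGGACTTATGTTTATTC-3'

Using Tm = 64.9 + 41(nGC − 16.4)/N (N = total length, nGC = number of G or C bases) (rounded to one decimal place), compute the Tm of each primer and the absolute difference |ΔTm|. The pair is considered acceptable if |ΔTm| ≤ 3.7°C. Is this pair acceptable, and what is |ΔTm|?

|ΔTm| = 7.5°C; the pair is not acceptable.

Forward: G+C = 13, N = 18 → Tm = 64.9 + 41·(13 − 16.4)/18 = 57.2°C.
Reverse: G+C = 9, N = 20 → Tm = 64.9 + 41·(9 − 16.4)/20 = 49.7°C.
|ΔTm| = |57.2 − 49.7| = 7.5°C, > 3.7°C.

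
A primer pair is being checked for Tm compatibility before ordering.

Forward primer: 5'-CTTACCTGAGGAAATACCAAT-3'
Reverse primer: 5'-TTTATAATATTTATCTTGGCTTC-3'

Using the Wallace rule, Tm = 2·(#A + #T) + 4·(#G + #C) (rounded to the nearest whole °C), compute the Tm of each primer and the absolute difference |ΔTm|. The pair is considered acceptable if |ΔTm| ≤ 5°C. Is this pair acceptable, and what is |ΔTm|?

|ΔTm| = 2°C; the pair is acceptable.

Forward: A=8 T=5 G=3 C=5 → Tm = 2·13 + 4·8 = 58°C.
Reverse: A=5 T=13 G=2 C=3 → Tm = 2·18 + 4·5 = 56°C.
|ΔTm| = |58 − 56| = 2°C, ≤ 5°C.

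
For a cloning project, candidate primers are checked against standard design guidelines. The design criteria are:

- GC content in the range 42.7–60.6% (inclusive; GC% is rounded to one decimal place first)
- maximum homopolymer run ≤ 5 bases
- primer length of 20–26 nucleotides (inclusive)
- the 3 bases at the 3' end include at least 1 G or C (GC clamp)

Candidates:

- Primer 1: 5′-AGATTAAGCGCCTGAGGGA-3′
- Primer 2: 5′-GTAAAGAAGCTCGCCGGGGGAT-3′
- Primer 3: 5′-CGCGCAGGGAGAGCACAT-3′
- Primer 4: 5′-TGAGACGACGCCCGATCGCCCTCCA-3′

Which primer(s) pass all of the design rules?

Primer 1 (19 nt, A=6 T=3 G=7 C=3): GC 10/19 = 52.6% ✓; longest run = 3 ✓; length 19, outside 20–26 ✗; 3' end GGA has 2 G/C ✓ — fails.
Primer 2 (22 nt, A=6 T=3 G=9 C=4): GC 13/22 = 59.1% ✓; longest run = 5 ✓; length 22 ✓; 3' end GAT has 1 G/C ✓ — passes.
Primer 3 (18 nt, A=5 T=1 G=7 C=5): GC 12/18 = 66.7%, outside 42.7–60.6% ✗; longest run = 3 ✓; length 18, outside 20–26 ✗; 3' end CAT has 1 G/C ✓ — fails.
Primer 4 (25 nt, A=5 T=3 G=6 C=11): GC 17/25 = 68.0%, outside 42.7–60.6% ✗; longest run = 3 ✓; length 25 ✓; 3' end CCA has 2 G/C ✓ — fails.

Primer 2 only.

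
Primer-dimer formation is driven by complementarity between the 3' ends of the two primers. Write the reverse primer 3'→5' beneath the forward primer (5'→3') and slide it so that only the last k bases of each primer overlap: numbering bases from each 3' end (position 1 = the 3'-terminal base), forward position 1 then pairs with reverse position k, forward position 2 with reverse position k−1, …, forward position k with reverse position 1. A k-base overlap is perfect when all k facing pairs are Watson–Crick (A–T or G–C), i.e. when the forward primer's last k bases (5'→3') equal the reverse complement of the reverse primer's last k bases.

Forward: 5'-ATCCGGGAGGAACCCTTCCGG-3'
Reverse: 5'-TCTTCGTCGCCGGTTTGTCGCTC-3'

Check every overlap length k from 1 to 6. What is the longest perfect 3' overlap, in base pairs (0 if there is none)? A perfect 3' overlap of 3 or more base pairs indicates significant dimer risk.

Longest perfect overlap: 1 complementary base pair; below the dimer-risk threshold (threshold 3).

Last 6 bases (5'→3') — forward …TTCCGG, reverse …TCGCTC.
Reverse complement of the reverse primer's last 6 bases: GAGCGA; its first k bases are the reverse complement of the reverse primer's last k bases, so a perfect k-base overlap needs the forward primer's last k bases to equal them.
Comparing (forward last k vs required): k=1: G vs G ✓; k=2: GG vs GA ✗; k=3: CGG vs GAG ✗; k=4: CCGG vs GAGC ✗; k=5: TCCGG vs GAGCG ✗; k=6: TTCCGG vs GAGCGA ✗.
Only k = 1 is perfect, so the longest perfect 3' overlap is 1.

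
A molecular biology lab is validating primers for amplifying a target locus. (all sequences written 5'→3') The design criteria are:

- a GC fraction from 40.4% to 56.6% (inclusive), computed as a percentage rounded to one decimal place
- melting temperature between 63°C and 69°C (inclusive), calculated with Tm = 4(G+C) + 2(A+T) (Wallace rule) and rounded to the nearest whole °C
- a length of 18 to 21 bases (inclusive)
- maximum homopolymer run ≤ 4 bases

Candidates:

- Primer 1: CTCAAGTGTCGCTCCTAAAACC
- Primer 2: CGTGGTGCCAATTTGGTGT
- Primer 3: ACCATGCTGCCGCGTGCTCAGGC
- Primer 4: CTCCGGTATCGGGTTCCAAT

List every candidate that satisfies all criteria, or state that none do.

None of the candidates satisfy all criteria.

Primer 1 (22 nt, A=6 T=5 G=3 C=8): GC 11/22 = 50.0% ✓; Tm = 2·11 + 4·11 = 66°C ✓; length 22, outside 18–21 ✗; longest run = 4 ✓ — fails.
Primer 2 (19 nt, A=2 T=7 G=7 C=3): GC 10/19 = 52.6% ✓; Tm = 2·9 + 4·10 = 58°C, outside 63–69°C ✗; length 19 ✓; longest run = 3 ✓ — fails.
Primer 3 (23 nt, A=3 T=4 G=7 C=9): GC 16/23 = 69.6%, outside 40.4–56.6% ✗; Tm = 2·7 + 4·16 = 78°C, outside 63–69°C ✗; length 23, outside 18–21 ✗; longest run = 2 ✓ — fails.
Primer 4 (20 nt, A=3 T=6 G=5 C=6): GC 11/20 = 55.0% ✓; Tm = 2·9 + 4·11 = 62°C, outside 63–69°C ✗; length 20 ✓; longest run = 3 ✓ — fails.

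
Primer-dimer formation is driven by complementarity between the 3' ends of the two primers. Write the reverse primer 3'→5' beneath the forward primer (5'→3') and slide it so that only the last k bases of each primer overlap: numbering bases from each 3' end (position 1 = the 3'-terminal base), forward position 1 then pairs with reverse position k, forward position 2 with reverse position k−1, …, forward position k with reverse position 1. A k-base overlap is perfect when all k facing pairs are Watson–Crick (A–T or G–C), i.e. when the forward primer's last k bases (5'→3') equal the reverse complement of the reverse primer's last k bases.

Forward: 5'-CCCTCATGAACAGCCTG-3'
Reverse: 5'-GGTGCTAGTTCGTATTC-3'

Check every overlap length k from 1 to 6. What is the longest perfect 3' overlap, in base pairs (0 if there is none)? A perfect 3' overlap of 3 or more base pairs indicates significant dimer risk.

Longest perfect overlap: 1 complementary base pair; below the dimer-risk threshold (threshold 3).

Last 6 bases (5'→3') — forward …AGCCTG, reverse …GTATTC.
Reverse complement of the reverse primer's last 6 bases: GAATAC; its first k bases are the reverse complement of the reverse primer's last k bases, so a perfect k-base overlap needs the forward primer's last k bases to equal them.
Comparing (forward last k vs required): k=1: G vs G ✓; k=2: TG vs GA ✗; k=3: CTG vs GAA ✗; k=4: CCTG vs GAAT ✗; k=5: GCCTG vs GAATA ✗; k=6: AGCCTG vs GAATAC ✗.
Only k = 1 is perfect, so the longest perfect 3' overlap is 1.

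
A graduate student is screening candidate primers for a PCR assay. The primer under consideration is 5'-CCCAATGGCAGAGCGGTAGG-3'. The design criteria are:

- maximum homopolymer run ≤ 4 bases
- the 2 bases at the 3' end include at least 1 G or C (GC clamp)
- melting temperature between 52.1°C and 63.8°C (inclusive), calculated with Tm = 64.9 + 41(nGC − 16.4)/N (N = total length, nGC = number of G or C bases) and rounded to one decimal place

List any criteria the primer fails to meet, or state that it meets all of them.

Meets all criteria.

Base counts: A=5, T=2, G=8, C=5 (length 20).
homopolymer run: longest run = 3 ✓
GC clamp: 3' end GG has 2 G/C ✓
Tm: Tm = 64.9 + 41·(13 − 16.4)/20 = 57.9°C ✓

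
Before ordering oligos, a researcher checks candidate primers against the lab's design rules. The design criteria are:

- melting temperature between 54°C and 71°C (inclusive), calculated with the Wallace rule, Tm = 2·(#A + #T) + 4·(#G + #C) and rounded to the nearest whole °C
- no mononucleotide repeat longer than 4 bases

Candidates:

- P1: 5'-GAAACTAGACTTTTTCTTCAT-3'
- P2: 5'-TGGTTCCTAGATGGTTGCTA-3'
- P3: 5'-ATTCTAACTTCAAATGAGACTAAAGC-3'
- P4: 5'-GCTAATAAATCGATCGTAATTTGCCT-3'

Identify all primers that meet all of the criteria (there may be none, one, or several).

P2, P3 and P4.

P1 (21 nt, A=6 T=9 G=2 C=4): Tm = 2·15 + 4·6 = 54°C ✓; longest run = 5, exceeds 4 ✗ — fails.
P2 (20 nt, A=3 T=8 G=6 C=3): Tm = 2·11 + 4·9 = 58°C ✓; longest run = 2 ✓ — passes.
P3 (26 nt, A=11 T=7 G=3 C=5): Tm = 2·18 + 4·8 = 68°C ✓; longest run = 3 ✓ — passes.
P4 (26 nt, A=8 T=9 G=4 C=5): Tm = 2·17 + 4·9 = 70°C ✓; longest run = 3 ✓ — passes.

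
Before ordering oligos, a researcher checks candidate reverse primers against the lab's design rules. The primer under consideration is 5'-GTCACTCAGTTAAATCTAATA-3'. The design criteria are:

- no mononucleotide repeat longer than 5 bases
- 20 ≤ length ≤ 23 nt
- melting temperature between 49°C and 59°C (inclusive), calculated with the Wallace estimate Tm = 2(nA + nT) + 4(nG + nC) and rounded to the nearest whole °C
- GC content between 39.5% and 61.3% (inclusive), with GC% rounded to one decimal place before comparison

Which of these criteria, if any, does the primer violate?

Base counts: A=8, T=7, G=2, C=4 (length 21).
homopolymer run: longest run = 3 ✓
length: length 21 ✓
Tm: Tm = 2·15 + 4·6 = 54°C ✓
GC content: GC 6/21 = 28.6%, outside 39.5–61.3% ✗

Fails: GC content.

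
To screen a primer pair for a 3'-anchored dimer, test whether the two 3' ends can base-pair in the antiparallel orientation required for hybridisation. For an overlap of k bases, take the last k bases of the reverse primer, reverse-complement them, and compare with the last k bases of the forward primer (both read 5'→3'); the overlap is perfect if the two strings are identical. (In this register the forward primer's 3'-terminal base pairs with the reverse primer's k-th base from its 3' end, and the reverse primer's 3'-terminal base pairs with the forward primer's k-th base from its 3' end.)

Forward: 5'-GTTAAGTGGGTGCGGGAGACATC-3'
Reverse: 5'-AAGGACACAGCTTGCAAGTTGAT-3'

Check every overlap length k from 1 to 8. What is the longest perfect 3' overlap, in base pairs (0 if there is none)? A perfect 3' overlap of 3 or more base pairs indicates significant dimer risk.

Longest perfect overlap: 3 complementary base pairs; significant dimer risk (threshold 3).

Last 8 bases (5'→3') — forward …GAGACATC, reverse …AAGTTGAT.
Reverse complement of the reverse primer's last 8 bases: ATCAACTT; its first k bases are the reverse complement of the reverse primer's last k bases, so a perfect k-base overlap needs the forward primer's last k bases to equal them.
Comparing (forward last k vs required): k=1: C vs A ✗; k=2: TC vs AT ✗; k=3: ATC vs ATC ✓; k=4: CATC vs ATCA ✗; k=5: ACATC vs ATCAA ✗; k=6: GACATC vs ATCAAC ✗; k=7: AGACATC vs ATCAACT ✗; k=8: GAGACATC vs ATCAACTT ✗.
Only k = 3 is perfect, so the longest perfect 3' overlap is 3.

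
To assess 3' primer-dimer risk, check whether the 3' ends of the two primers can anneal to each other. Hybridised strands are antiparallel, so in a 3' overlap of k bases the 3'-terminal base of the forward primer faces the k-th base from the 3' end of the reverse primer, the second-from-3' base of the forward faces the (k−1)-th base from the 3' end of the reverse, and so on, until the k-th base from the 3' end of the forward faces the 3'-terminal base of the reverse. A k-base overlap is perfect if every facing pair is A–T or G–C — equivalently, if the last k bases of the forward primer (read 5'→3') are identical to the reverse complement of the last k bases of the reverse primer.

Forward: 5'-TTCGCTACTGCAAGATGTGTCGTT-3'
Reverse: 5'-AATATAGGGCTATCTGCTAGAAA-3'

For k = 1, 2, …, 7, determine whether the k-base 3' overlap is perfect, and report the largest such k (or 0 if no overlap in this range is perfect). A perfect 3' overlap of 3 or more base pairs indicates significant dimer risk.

Last 7 bases (5'→3') — forward …TGTCGTT, reverse …CTAGAAA.
Reverse complement of the reverse primer's last 7 bases: TTTCTAG; its first k bases are the reverse complement of the reverse primer's last k bases, so a perfect k-base overlap needs the forward primer's last k bases to equal them.
Comparing (forward last k vs required): k=1: T vs T ✓; k=2: TT vs TT ✓; k=3: GTT vs TTT ✗; k=4: CGTT vs TTTC ✗; k=5: TCGTT vs TTTCT ✗; k=6: GTCGTT vs TTTCTA ✗; k=7: TGTCGTT vs TTTCTAG ✗.
Perfect overlaps at k = 1, 2; the largest is 2.

Longest perfect overlap: 2 complementary base pairs; below the dimer-risk threshold (threshold 3).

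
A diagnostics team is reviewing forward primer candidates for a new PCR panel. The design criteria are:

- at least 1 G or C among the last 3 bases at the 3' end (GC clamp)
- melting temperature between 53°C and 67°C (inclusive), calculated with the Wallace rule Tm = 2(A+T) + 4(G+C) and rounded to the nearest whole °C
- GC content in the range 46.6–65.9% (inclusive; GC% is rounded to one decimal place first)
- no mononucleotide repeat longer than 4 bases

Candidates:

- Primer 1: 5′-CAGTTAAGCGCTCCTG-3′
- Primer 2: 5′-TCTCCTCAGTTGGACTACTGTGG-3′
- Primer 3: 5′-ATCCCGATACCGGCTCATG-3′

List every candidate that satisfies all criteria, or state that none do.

Primer 3 only.

Primer 1 (16 nt, A=3 T=4 G=4 C=5): 3' end CTG has 2 G/C ✓; Tm = 2·7 + 4·9 = 50°C, outside 53–67°C ✗; GC 9/16 = 56.3% ✓; longest run = 2 ✓ — fails.
Primer 2 (23 nt, A=3 T=8 G=6 C=6): 3' end TGG has 2 G/C ✓; Tm = 2·11 + 4·12 = 70°C, outside 53–67°C ✗; GC 12/23 = 52.2% ✓; longest run = 2 ✓ — fails.
Primer 3 (19 nt, A=4 T=4 G=4 C=7): 3' end ATG has 1 G/C ✓; Tm = 2·8 + 4·11 = 60°C ✓; GC 11/19 = 57.9% ✓; longest run = 3 ✓ — passes.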